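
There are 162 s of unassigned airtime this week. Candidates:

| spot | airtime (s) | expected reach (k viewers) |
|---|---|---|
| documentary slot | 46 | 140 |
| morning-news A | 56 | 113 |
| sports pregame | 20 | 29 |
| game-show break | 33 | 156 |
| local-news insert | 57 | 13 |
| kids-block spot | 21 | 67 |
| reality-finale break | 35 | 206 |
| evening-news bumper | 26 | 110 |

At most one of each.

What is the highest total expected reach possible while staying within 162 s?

679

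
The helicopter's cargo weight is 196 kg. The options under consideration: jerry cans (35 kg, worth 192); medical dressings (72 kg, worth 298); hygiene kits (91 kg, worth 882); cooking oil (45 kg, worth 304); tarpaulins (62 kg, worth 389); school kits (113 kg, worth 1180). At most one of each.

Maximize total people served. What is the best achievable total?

Ranking by ratio (people served/kg): school kits 10.44, hygiene kits 9.69, cooking oil 6.76, tarpaulins 6.27.
Best packing: jerry cans + cooking oil + school kits — 193 kg, 1676 total.
Runner-up tarpaulins + school kits tops out at 1569.

1676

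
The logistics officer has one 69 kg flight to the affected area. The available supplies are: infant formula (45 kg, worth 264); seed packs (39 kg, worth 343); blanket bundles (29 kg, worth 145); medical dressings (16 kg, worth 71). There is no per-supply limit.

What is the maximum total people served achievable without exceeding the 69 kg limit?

488

Seed packs + blanket bundles uses 68 of the 69 kg and totals 488.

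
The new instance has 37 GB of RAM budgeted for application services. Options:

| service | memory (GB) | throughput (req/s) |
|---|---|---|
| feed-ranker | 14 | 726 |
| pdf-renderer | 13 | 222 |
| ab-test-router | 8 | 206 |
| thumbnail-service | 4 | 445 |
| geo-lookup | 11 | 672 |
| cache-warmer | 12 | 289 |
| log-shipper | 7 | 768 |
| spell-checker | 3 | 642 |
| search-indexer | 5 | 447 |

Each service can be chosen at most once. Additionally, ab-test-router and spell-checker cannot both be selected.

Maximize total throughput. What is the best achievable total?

Taking the top-ratio services first gives thumbnail-service + geo-lookup + log-shipper + spell-checker + search-indexer for 2974 (30 GB).
The 11 GB tied up in geo-lookup is better spent on feed-ranker — total rises to 3028 (33 GB).
Runner-up thumbnail-service + geo-lookup + log-shipper + spell-checker + search-indexer tops out at 2974.

3028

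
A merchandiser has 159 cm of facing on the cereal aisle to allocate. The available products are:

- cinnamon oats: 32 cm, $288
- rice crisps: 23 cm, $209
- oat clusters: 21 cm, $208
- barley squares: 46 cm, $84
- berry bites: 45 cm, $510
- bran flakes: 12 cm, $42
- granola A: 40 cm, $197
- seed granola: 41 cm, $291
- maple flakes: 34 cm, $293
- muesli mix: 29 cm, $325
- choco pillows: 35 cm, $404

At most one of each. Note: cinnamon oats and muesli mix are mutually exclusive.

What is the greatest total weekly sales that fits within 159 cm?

The ratio ordering already packs tightly: rice crisps + oat clusters + berry bites + muesli mix + choco pillows, 153 cm, 1656.
An exhaustive check of the 2048 subsets confirms 1656.

1656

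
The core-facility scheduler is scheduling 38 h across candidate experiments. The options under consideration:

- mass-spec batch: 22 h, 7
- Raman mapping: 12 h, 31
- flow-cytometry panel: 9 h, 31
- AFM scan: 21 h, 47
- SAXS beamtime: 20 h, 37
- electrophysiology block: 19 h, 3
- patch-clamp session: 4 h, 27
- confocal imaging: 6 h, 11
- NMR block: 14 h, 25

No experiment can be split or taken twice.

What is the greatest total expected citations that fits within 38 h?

105

A density-first pass picks Raman mapping + flow-cytometry panel + patch-clamp session + confocal imaging — 100 at 31 h.
Dropping flow-cytometry panel and confocal imaging frees 15 h; slotting in AFM scan (21 h) lifts the total to 105 at 37 h.
Flow-cytometry panel + AFM scan + patch-clamp session matches that 105 at 34 h; no feasible combination exceeds it.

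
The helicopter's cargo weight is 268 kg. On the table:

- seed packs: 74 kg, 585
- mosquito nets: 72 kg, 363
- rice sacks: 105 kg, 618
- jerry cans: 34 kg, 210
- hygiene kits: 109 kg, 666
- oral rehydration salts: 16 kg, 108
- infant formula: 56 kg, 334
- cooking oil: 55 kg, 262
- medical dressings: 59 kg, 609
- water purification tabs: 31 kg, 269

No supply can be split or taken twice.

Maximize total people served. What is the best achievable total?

2007

By people served per kg: medical dressings 10.32, water purification tabs 8.68, seed packs 7.91, oral rehydration salts 6.75 lead.
Greedy by ratio would take seed packs + jerry cans + oral rehydration salts + medical dressings + water purification tabs: 214 kg used, total 1781.
Dropping oral rehydration salts frees 16 kg; slotting in infant formula (56 kg) lifts the total to 2007 at 254 kg.
An exhaustive check of the 1024 subsets confirms 2007.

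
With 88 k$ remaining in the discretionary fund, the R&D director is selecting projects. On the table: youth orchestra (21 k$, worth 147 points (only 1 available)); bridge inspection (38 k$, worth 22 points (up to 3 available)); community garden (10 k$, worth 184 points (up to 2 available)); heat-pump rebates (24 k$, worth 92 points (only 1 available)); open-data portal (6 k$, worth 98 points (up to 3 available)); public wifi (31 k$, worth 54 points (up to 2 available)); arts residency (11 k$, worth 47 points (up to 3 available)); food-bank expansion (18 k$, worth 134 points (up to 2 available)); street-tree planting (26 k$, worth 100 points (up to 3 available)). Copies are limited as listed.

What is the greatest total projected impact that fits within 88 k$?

990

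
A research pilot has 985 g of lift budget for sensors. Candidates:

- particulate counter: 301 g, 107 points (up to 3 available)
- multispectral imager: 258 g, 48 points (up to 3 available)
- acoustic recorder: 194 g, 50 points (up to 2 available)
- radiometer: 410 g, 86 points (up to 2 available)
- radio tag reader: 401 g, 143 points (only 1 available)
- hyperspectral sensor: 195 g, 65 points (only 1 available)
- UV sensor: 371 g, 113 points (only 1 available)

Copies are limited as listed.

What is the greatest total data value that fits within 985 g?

327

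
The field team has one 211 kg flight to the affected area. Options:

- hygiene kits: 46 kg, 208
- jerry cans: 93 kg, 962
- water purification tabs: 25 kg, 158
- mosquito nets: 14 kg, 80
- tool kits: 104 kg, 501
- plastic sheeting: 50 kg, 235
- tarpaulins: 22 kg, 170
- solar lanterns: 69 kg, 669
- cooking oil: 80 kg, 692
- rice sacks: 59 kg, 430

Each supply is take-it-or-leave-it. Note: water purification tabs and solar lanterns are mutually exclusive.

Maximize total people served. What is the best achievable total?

Best packing: jerry cans + mosquito nets + tarpaulins + cooking oil — 209 kg, 1904 total.
The closest alternative, jerry cans + mosquito nets + tarpaulins + solar lanterns, reaches only 1881.

1904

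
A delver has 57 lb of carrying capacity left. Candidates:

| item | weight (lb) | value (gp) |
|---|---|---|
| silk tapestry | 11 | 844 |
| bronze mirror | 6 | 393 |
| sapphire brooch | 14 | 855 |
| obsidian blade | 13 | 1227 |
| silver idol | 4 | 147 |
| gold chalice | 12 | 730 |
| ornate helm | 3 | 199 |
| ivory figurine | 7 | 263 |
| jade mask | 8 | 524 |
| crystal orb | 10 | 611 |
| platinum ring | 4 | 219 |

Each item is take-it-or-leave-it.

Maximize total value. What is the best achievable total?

Ranking by ratio (value/lb): obsidian blade 94.38, silk tapestry 76.73, ornate helm 66.33.
A density-first pass picks silk tapestry + bronze mirror + obsidian blade + ornate helm + jade mask + crystal orb + platinum ring — 4017 at 55 lb.
The 10 lb tied up in crystal orb is better spent on gold chalice — total rises to 4136 (57 lb).
An exhaustive check of the 2048 subsets confirms 4136.

4136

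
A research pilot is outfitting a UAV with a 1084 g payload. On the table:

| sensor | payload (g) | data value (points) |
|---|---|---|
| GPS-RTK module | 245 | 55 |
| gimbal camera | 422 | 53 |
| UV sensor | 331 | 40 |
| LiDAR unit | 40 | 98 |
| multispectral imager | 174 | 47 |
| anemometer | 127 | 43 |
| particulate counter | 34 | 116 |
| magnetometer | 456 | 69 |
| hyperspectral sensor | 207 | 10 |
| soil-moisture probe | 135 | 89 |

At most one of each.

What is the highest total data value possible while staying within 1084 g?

474

The ratio heuristic lands on GPS-RTK module + LiDAR unit + multispectral imager + anemometer + particulate counter + hyperspectral sensor + soil-moisture probe (458) but leaves 122 g idle.
The 334 g tied up in anemometer and hyperspectral sensor is better spent on magnetometer — total rises to 474 (1084 g).
That's the maximum — no swap from here does better than 474.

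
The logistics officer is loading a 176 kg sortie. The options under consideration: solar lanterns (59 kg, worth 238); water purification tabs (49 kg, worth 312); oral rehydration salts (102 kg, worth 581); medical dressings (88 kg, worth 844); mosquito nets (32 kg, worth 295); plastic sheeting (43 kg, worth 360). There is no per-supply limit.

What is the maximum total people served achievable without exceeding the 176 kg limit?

1688

By people served per kg: medical dressings 9.59, mosquito nets 9.22, plastic sheeting 8.37, water purification tabs 6.37 lead.
Taking 2×medical dressings: 176 kg used, 1688 in people served.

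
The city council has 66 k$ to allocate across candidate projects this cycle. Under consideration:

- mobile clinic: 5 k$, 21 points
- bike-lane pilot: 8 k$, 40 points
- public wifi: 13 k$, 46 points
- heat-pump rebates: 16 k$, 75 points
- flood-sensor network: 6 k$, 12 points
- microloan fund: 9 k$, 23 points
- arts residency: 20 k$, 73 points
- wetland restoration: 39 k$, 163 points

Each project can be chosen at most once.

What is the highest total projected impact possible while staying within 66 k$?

278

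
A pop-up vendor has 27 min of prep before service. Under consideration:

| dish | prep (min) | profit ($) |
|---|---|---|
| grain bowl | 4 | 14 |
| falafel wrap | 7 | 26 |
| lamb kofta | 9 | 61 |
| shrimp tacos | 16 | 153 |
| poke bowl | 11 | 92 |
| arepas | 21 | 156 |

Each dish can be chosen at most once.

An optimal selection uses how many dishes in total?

2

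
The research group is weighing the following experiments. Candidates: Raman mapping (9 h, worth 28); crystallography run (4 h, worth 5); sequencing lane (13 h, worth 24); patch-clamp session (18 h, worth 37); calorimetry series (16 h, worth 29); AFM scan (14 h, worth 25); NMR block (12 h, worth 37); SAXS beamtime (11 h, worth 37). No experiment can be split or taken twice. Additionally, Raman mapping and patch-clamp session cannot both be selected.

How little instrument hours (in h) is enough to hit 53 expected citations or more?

20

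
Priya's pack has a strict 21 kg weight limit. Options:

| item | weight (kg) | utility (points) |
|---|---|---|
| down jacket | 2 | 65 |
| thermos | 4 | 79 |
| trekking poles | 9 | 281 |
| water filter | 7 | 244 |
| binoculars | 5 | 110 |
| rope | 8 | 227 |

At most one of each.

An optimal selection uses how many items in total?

3

The maximum utility within 21 kg is 635.
trekking poles + water filter + binoculars hits 635 at 21 kg.
All optima have 3 items.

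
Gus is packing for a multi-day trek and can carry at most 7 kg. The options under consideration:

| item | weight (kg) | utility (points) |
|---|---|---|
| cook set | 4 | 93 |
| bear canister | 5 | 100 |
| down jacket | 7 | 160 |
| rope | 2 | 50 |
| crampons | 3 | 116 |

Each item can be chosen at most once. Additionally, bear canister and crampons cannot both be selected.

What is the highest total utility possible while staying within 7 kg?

Ranking by ratio (utility/kg): crampons 38.67, rope 25.00, cook set 23.25.
A density-first pass picks rope + crampons — 166 at 5 kg.
Dropping rope frees 2 kg; slotting in cook set (4 kg) lifts the total to 209 at 7 kg.
Runner-up rope + crampons tops out at 166.

209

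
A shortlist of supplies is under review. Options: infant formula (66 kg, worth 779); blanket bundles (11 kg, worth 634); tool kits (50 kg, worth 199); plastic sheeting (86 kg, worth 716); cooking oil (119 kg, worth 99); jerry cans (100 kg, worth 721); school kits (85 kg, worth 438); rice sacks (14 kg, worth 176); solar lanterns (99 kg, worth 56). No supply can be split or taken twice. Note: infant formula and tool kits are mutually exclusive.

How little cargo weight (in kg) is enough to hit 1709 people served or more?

161

Minimise kg subject to total people served ≥ 1709.
blanket bundles + tool kits + plastic sheeting + rice sacks reaches 1725 using 161 kg.
No combination under 161 kg hits 1709.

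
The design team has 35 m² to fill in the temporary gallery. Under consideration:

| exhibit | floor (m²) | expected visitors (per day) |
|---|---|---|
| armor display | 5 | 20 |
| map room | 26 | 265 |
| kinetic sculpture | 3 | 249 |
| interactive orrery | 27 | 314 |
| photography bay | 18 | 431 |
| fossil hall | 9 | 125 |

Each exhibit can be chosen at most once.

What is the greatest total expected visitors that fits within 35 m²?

Ranking by ratio (expected visitors/m²): kinetic sculpture 83.00, photography bay 23.94, fossil hall 13.89.
The ratio ordering already packs tightly: armor display + kinetic sculpture + photography bay + fossil hall, 35 m², 825.

825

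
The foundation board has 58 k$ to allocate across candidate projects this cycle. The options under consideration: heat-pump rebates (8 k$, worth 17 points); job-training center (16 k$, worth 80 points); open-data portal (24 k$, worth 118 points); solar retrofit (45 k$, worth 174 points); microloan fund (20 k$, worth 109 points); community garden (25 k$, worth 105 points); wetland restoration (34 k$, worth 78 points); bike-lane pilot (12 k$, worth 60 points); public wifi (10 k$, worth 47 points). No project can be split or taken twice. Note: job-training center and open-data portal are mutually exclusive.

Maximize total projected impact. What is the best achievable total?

296

Taking job-training center + microloan fund + bike-lane pilot + public wifi: 58 k$ used, 296 in projected impact.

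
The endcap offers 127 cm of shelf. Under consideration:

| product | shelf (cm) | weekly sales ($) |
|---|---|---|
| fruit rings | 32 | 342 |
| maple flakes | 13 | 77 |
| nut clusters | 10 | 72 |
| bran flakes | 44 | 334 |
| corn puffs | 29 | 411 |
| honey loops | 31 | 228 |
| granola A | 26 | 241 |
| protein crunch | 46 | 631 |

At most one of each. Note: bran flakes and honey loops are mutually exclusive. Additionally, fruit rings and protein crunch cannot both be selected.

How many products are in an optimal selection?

5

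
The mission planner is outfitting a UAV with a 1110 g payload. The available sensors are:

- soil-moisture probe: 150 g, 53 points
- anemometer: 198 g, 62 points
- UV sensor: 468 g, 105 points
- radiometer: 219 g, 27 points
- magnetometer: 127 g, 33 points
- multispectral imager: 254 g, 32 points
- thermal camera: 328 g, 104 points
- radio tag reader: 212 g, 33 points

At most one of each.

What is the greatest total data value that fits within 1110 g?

The ratio heuristic lands on soil-moisture probe + anemometer + magnetometer + thermal camera + radio tag reader (285) but leaves 95 g idle.
The 410 g tied up in anemometer and radio tag reader is better spent on UV sensor — total rises to 295 (1073 g).
The closest alternative, soil-moisture probe + anemometer + magnetometer + thermal camera + radio tag reader, reaches only 285.

295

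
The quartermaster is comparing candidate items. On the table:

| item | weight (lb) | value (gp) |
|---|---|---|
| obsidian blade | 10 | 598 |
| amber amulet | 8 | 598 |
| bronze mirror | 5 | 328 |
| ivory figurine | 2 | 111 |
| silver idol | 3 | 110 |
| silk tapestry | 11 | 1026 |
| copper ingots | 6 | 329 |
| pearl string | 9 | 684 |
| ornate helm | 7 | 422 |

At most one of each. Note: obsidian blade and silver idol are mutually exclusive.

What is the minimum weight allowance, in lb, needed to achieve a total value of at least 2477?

Look for the lowest-weight combination reaching 2477.
amber amulet + bronze mirror + silk tapestry + pearl string: 2636 value at 33 lb.
Below 33 lb the best achievable stays under 2477.

33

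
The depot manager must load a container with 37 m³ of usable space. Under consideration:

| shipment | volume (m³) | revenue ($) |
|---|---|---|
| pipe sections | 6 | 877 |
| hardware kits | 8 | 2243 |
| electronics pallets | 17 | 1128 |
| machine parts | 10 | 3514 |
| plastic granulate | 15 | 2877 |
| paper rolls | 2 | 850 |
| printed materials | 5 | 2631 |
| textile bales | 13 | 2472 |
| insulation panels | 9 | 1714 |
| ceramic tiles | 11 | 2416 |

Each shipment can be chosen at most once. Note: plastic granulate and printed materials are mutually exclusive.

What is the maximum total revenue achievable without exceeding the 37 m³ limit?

Best packing: hardware kits + machine parts + paper rolls + printed materials + ceramic tiles — 36 m³, 11654 total.
The spare 1 m³ is too small for any remaining shipment, and no feasible exchange beats 11654.

11654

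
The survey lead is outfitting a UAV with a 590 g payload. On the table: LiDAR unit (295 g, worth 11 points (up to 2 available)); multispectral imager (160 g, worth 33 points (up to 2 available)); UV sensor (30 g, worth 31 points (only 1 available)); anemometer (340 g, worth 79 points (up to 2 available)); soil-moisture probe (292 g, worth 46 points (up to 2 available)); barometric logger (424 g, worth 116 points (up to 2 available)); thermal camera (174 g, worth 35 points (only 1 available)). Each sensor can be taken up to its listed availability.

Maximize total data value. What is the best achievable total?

By data value per g: UV sensor 1.03, barometric logger 0.27, anemometer 0.23 lead.
Filling by ratio: UV sensor + barometric logger for 147, with 136 g left unused.
Dropping UV sensor frees 30 g; slotting in multispectral imager (160 g) lifts the total to 149 at 584 g.

149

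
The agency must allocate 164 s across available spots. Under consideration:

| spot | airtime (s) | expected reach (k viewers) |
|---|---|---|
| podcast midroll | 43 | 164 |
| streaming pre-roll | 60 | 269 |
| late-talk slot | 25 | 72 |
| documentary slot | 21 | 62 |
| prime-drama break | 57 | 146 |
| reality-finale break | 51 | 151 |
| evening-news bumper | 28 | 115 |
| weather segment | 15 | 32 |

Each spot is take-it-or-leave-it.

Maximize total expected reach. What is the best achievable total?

The ratio heuristic lands on podcast midroll + streaming pre-roll + documentary slot + evening-news bumper (610) but leaves 12 s idle.
The 21 s tied up in documentary slot is better spent on late-talk slot — total rises to 620 (156 s).
Every other selection either busts 164 s or fails to beat 620.

620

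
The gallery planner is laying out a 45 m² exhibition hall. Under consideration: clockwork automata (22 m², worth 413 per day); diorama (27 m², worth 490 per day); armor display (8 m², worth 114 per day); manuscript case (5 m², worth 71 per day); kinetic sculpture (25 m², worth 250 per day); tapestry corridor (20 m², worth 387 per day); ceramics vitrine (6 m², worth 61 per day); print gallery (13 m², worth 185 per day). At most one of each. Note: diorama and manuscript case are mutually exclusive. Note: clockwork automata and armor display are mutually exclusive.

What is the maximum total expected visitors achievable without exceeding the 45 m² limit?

800

Clockwork automata + tapestry corridor uses 42 of the 45 m² and totals 800.
Next best is manuscript case + tapestry corridor + ceramics vitrine + print gallery at 704 (44 m²) — short by 96.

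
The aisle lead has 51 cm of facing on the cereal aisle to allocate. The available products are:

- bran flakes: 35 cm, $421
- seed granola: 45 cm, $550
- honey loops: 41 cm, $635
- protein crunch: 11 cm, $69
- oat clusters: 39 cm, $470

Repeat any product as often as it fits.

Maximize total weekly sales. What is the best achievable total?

The ratio ordering already packs tightly: honey loops, 41 cm, 635.
That's the maximum — no swap from here does better than 635.

635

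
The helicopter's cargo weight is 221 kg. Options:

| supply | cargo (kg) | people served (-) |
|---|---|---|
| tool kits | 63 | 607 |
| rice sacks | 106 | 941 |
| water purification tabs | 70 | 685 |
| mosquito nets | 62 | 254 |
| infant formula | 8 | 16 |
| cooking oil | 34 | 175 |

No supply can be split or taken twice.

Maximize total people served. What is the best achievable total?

1817

The ratio heuristic lands on tool kits + water purification tabs + infant formula + cooking oil (1483) but leaves 46 kg idle.
The 63 kg tied up in tool kits is better spent on rice sacks — total rises to 1817 (218 kg).
The closest alternative, rice sacks + water purification tabs + cooking oil, reaches only 1801.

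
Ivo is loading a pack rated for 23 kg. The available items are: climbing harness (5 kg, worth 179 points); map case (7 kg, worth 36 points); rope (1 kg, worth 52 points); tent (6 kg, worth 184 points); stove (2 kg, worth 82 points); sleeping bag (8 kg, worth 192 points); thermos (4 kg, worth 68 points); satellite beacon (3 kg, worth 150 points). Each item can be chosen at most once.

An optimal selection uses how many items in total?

5

Best achievable utility is 757.
One optimal bundle: climbing harness + rope + tent + sleeping bag + satellite beacon (23 kg).
Any selection reaching 757 contains exactly 5 items.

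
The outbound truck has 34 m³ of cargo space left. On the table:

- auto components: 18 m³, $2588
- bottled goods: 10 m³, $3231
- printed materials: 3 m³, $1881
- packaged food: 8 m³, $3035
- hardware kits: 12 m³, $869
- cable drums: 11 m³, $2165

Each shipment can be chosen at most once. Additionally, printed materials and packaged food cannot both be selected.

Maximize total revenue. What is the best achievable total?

By revenue per m³: printed materials 627.00, packaged food 379.38, bottled goods 323.10 lead.
Taking bottled goods + packaged food + cable drums: 29 m³ used, 8431 in revenue.
Next best is auto components + bottled goods + printed materials at 7700 (31 m³) — short by 731.

8431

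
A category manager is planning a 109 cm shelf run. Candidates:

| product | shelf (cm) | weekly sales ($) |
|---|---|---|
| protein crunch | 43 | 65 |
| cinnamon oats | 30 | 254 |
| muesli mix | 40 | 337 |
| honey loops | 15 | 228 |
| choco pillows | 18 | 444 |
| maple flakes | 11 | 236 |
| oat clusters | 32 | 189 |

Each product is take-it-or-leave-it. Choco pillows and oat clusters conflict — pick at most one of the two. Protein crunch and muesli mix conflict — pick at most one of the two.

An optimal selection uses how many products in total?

4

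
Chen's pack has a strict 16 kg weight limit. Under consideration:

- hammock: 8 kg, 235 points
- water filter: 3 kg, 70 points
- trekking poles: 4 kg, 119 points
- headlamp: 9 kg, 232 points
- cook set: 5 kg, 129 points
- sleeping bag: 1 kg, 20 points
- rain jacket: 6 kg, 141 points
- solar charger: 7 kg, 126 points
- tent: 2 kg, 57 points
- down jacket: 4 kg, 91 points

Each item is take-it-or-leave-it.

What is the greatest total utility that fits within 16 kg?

Greedy by ratio would take hammock + trekking poles + sleeping bag + tent: 15 kg used, total 431.
Replace sleeping bag and tent with down jacket: the trade gains 14 net, giving 445 at 16 kg.
Next best is hammock + water filter + trekking poles + sleeping bag at 444 (16 kg) — short by 1.

445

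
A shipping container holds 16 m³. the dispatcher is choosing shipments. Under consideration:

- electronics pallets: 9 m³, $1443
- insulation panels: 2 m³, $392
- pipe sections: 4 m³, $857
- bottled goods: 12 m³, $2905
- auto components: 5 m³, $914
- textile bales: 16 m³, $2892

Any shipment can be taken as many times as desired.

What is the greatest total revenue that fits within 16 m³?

The ratio ordering already packs tightly: pipe sections + bottled goods, 16 m³, 3762.
No other feasible combination exceeds 3762.

3762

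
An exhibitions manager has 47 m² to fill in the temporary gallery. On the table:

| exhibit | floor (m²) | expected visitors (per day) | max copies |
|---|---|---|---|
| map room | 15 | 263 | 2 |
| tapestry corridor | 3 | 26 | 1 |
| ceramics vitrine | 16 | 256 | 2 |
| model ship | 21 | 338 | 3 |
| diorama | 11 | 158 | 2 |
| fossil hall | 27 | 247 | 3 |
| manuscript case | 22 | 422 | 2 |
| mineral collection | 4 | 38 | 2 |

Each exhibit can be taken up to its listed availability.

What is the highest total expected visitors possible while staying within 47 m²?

Tapestry corridor + 2×manuscript case uses 47 of the 47 m² and totals 870.

870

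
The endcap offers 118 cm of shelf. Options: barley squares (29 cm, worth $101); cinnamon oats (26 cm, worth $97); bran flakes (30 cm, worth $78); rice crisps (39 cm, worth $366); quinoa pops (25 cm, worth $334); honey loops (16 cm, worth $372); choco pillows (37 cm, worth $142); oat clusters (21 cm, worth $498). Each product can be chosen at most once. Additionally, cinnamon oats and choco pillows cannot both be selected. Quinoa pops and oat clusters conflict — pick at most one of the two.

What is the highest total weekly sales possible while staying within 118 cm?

1378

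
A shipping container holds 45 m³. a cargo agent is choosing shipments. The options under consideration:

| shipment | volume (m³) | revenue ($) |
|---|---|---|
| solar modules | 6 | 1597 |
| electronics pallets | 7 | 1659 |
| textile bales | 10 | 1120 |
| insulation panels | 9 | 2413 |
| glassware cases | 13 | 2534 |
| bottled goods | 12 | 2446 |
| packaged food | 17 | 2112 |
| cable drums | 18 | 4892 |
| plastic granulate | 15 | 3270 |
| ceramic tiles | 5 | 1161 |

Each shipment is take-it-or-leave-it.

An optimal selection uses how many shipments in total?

The maximum revenue within 45 m³ is 11722.
For example solar modules + electronics pallets + insulation panels + cable drums + ceramic tiles achieves it, using 45 m³.
All optima have 5 shipments.

5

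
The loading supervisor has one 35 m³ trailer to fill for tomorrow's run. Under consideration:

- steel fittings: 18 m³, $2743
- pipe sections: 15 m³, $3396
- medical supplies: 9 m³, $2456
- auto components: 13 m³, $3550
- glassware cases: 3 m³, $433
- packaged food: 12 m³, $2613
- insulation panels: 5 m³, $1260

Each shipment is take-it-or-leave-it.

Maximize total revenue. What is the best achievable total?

8619

By revenue per m³: auto components 273.08, medical supplies 272.89, insulation panels 252.00 lead.
Filling by ratio: medical supplies + auto components + glassware cases + insulation panels for 7699, with 5 m³ left unused.
Dropping glassware cases and insulation panels frees 8 m³; slotting in packaged food (12 m³) lifts the total to 8619 at 34 m³.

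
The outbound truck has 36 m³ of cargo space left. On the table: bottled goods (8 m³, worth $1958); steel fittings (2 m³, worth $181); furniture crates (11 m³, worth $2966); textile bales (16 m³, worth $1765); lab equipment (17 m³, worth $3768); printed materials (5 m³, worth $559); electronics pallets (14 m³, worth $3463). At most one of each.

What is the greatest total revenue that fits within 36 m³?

8692

Filling by ratio: bottled goods + steel fittings + furniture crates + electronics pallets for 8568, with 1 m³ left unused.
The 16 m³ tied up in steel fittings and electronics pallets is better spent on lab equipment — total rises to 8692 (36 m³).
An exhaustive check of the 128 subsets confirms 8692.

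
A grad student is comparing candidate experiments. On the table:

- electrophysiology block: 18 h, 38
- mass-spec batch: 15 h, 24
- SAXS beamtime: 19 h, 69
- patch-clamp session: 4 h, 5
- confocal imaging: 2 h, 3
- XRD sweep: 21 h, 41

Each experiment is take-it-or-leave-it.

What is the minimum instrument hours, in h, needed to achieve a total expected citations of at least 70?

Need the lightest bundle worth ≥ 70.
SAXS beamtime + confocal imaging: 72 expected citations at 21 h.
Any bundle with less than 21 h falls short of 70.

21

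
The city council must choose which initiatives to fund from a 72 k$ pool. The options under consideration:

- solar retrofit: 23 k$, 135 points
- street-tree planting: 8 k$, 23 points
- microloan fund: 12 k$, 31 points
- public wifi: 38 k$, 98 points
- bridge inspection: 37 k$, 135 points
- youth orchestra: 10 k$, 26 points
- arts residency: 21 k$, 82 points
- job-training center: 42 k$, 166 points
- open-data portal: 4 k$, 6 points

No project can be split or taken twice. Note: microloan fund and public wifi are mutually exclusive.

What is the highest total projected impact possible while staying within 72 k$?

307

By projected impact per k$: solar retrofit 5.87, job-training center 3.95, arts residency 3.90 lead.
Best packing: solar retrofit + job-training center + open-data portal — 69 k$, 307 total.
Next best is solar retrofit + microloan fund + bridge inspection at 301 (72 k$) — short by 6.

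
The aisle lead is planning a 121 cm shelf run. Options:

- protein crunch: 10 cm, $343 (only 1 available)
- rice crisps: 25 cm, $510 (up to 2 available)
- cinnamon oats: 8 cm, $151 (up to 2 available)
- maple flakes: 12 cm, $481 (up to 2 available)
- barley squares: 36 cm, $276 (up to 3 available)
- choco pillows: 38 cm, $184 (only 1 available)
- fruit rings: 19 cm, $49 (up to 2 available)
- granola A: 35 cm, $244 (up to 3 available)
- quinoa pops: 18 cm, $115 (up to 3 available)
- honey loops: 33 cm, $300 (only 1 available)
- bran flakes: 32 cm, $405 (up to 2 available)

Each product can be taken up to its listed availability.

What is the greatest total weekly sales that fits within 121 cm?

Protein crunch + 2×rice crisps + 2×cinnamon oats + 2×maple flakes + quinoa pops uses 118 of the 121 cm and totals 2742.
That's the maximum — no swap from here does better than 2742.

2742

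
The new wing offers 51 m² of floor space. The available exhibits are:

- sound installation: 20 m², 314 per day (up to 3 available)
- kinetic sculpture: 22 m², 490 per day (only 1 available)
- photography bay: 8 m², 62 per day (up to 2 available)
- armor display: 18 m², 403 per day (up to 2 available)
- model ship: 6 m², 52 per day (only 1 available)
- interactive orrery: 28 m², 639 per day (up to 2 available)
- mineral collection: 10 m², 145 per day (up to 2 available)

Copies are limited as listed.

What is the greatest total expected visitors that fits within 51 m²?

Ranking by ratio (expected visitors/m²): interactive orrery 22.82, armor display 22.39, kinetic sculpture 22.27.
Filling by ratio: armor display + interactive orrery for 1042, with 5 m² left unused.
Replace armor display with kinetic sculpture: the trade gains 87 net, giving 1129 at 50 m².
Nothing else within 51 m² beats 1129.

1129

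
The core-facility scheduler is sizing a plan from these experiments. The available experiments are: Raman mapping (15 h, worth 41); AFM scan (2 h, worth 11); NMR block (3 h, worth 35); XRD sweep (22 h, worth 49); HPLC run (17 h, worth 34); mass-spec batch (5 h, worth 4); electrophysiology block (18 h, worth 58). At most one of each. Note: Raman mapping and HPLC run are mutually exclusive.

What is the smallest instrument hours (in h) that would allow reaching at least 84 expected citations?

Look for the lowest-instrument combination reaching 84.
Taking Raman mapping + AFM scan + NMR block gives 87 (≥ 84) for 20 h.
Below 20 h the best achievable stays under 84.

20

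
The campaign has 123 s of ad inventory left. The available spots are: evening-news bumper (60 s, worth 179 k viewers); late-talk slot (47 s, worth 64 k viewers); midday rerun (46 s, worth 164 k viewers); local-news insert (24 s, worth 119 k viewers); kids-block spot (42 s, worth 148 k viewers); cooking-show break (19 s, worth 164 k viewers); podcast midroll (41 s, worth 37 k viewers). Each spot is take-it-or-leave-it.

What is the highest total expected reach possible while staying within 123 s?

Density check — cooking-show break 8.63, local-news insert 4.96, midday rerun 3.57 are the best per s.
Greedy by ratio would take midday rerun + local-news insert + cooking-show break: 89 s used, total 447.
Replace midday rerun and local-news insert with evening-news bumper + kids-block spot: the trade gains 44 net, giving 491 at 121 s.

491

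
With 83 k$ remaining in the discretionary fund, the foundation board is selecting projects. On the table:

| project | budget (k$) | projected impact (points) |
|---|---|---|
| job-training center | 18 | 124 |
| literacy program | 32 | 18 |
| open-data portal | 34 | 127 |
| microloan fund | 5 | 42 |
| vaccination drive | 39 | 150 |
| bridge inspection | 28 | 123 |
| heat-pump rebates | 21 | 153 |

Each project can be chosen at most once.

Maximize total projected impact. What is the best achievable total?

Filling by ratio: job-training center + microloan fund + bridge inspection + heat-pump rebates for 442, with 11 k$ left unused.
The 28 k$ tied up in bridge inspection is better spent on vaccination drive — total rises to 469 (83 k$).

469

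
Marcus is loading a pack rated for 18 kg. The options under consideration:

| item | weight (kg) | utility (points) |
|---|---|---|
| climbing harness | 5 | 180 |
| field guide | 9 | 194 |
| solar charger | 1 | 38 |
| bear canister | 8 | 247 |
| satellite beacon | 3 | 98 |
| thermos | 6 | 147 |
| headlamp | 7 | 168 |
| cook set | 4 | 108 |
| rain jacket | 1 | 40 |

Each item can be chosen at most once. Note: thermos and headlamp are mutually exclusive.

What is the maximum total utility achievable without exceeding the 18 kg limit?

603

Density check — rain jacket 40.00, solar charger 38.00, climbing harness 36.00, satellite beacon 32.67 are the best per kg.
The ratio ordering already packs tightly: climbing harness + solar charger + bear canister + satellite beacon + rain jacket, 18 kg, 603.
Nothing else feasible within 18 kg beats 603.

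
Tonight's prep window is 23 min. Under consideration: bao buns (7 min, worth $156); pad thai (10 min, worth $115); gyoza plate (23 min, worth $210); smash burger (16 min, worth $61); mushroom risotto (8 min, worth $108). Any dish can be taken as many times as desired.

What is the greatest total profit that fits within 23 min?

468

The ratio ordering already packs tightly: 3×bao buns, 21 min, 468.
Nothing else within 23 min beats 468.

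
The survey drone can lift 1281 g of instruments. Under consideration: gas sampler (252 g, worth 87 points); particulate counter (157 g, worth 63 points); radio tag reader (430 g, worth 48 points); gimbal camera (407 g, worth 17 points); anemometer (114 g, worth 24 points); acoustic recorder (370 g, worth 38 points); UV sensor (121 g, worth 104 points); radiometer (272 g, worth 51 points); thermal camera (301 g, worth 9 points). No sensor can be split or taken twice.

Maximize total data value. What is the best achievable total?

Ranking by ratio (data value/g): UV sensor 0.86, particulate counter 0.40, gas sampler 0.35, anemometer 0.21.
Taking the top-ratio sensors first gives gas sampler + particulate counter + anemometer + UV sensor + radiometer + thermal camera for 338 (1217 g).
Replace anemometer and thermal camera with radio tag reader: the trade gains 15 net, giving 353 at 1232 g.

353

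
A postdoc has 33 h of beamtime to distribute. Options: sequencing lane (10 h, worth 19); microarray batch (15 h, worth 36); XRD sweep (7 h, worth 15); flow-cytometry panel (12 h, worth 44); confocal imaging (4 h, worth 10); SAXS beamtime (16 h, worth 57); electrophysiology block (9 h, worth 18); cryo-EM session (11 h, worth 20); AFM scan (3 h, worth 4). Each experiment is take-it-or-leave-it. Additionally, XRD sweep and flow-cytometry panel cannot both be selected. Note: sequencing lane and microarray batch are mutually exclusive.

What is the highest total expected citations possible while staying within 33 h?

111

Ranking by ratio (expected citations/h): flow-cytometry panel 3.67, SAXS beamtime 3.56, confocal imaging 2.50, microarray batch 2.40.
The ratio ordering already packs tightly: flow-cytometry panel + confocal imaging + SAXS beamtime, 32 h, 111.
Next best is flow-cytometry panel + SAXS beamtime + AFM scan at 105 (31 h) — short by 6.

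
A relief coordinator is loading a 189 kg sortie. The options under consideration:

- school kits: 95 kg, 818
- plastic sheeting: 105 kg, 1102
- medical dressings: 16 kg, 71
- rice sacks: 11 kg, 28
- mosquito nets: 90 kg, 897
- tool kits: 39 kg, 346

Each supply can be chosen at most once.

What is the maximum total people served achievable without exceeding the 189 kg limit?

By people served per kg: plastic sheeting 10.50, mosquito nets 9.97, tool kits 8.87 lead.
Filling by ratio: plastic sheeting + medical dressings + rice sacks + tool kits for 1547, with 18 kg left unused.
A better packing is school kits + mosquito nets: 185 kg, total 1715.
The closest alternative, plastic sheeting + medical dressings + rice sacks + tool kits, reaches only 1547.

1715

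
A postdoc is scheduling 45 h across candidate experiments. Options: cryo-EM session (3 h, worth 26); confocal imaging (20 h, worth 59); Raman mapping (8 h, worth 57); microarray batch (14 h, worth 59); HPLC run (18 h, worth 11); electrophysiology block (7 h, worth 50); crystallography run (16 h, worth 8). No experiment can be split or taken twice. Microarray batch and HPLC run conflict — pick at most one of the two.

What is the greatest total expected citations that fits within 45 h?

201

A density-first pass picks cryo-EM session + Raman mapping + microarray batch + electrophysiology block — 192 at 32 h.
The 7 h tied up in electrophysiology block is better spent on confocal imaging — total rises to 201 (45 h).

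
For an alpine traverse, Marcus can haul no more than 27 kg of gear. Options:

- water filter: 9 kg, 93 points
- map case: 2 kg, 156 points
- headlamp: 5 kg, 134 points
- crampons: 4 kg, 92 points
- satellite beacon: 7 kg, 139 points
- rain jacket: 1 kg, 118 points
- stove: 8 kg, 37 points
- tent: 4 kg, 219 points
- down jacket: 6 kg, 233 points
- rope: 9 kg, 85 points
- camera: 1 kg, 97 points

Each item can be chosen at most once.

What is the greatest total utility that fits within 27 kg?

The ratio heuristic lands on map case + headlamp + crampons + rain jacket + tent + down jacket + camera (1049) but leaves 4 kg idle.
Dropping crampons frees 4 kg; slotting in satellite beacon (7 kg) lifts the total to 1096 at 26 kg.
Runner-up map case + crampons + satellite beacon + rain jacket + tent + down jacket + camera tops out at 1054.

1096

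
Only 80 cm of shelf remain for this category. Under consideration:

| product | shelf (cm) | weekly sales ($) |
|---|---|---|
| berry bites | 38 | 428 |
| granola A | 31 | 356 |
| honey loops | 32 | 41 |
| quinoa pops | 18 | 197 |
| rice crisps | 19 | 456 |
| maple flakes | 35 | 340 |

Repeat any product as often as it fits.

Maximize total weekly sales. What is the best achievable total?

1824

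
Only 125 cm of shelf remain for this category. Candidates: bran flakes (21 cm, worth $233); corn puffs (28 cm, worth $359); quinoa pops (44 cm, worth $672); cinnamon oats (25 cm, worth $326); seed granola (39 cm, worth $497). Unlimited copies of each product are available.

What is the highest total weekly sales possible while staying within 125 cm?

The ratio heuristic lands on 2×quinoa pops + cinnamon oats (1670) but leaves 12 cm idle.
Dropping quinoa pops frees 44 cm; slotting in 2×corn puffs (56 cm) lifts the total to 1716 at 125 cm.
Nothing else within 125 cm beats 1716.

1716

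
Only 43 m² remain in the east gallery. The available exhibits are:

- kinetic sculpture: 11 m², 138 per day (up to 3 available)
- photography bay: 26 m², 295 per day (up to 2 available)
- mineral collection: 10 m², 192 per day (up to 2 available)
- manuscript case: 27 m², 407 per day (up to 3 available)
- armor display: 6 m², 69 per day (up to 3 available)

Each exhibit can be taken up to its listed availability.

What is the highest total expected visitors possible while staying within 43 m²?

668

Taking the top-ratio exhibits first gives 2×kinetic sculpture + 2×mineral collection for 660 (42 m²).
Replace 2×kinetic sculpture and mineral collection with manuscript case + armor display: the trade gains 8 net, giving 668 at 43 m².
That's the maximum — no swap from here does better than 668.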